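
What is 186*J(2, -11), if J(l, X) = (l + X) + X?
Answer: -3720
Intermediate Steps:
J(l, X) = l + 2*X (J(l, X) = (X + l) + X = l + 2*X)
186*J(2, -11) = 186*(2 + 2*(-11)) = 186*(2 - 22) = 186*(-20) = -3720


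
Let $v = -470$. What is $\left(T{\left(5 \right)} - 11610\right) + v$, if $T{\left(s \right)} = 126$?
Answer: $-11954$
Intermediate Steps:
$\left(T{\left(5 \right)} - 11610\right) + v = \left(126 - 11610\right) - 470 = -11484 - 470 = -11954$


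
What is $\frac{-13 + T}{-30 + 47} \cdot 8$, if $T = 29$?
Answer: $\frac{128}{17} \approx 7.5294$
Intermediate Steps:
$\frac{-13 + T}{-30 + 47} \cdot 8 = \frac{-13 + 29}{-30 + 47} \cdot 8 = \frac{16}{17} \cdot 8 = \frac{128}{17}$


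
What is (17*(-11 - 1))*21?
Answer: -4284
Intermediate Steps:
(17*(-11 - 1))*21 = (17*(-12))*21 = -204*21 = -4284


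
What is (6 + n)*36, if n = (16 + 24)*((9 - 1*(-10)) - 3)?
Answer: 23256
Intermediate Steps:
n = 640 (n = 40*((9 + 10) - 3) = 40*(19 - 3) = 40*16 = 640)
(6 + n)*36 = (6 + 640)*36 = 646*36 = 23256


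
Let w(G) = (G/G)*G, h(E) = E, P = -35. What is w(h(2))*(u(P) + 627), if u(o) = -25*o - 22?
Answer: 2960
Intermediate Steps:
w(G) = G (w(G) = 1*G = G)
u(o) = -22 - 25*o
w(h(2))*(u(P) + 627) = 2*((-22 - 25*(-35)) + 627) = 2*((-22 + 875) + 627) = 2*(853 + 627) = 2*1480 = 2960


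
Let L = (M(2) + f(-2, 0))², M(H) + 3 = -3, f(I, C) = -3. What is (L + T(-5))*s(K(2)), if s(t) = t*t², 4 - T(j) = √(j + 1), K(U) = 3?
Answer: 2295 - 54*I ≈ 2295.0 - 54.0*I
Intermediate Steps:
M(H) = -6 (M(H) = -3 - 3 = -6)
T(j) = 4 - √(1 + j) (T(j) = 4 - √(j + 1) = 4 - √(1 + j))
s(t) = t³
L = 81 (L = (-6 - 3)² = (-9)² = 81)
(L + T(-5))*s(K(2)) = (81 + (4 - √(1 - 5)))*3³ = (81 + (4 - √(-4)))*27 = (81 + (4 - 2*I))*27 = (85 - 2*I)*27 = 2295 - 54*I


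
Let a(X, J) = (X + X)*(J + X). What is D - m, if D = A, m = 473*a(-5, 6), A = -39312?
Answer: -34582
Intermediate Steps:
a(X, J) = 2*X*(J + X) (a(X, J) = (2*X)*(J + X) = 2*X*(J + X))
m = -4730 (m = 473*(2*(-5)*(6 - 5)) = 473*(2*(-5)*1) = 473*(-10) = -4730)
D = -39312
D - m = -39312 - 1*(-4730) = -39312 + 4730 = -34582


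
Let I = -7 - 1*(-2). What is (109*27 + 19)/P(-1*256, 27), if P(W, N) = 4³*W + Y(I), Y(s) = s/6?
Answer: -17772/98309 ≈ -0.18078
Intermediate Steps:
I = -5 (I = -7 + 2 = -5)
Y(s) = s/6 (Y(s) = s*(⅙) = s/6)
P(W, N) = -⅚ + 64*W (P(W, N) = 4³*W + (⅙)*(-5) = 64*W - ⅚ = -⅚ + 64*W)
(109*27 + 19)/P(-1*256, 27) = (109*27 + 19)/(-⅚ + 64*(-1*256)) = (2943 + 19)/(-⅚ + 64*(-256)) = 2962/(-⅚ - 16384) = 2962/(-98309/6) = 2962*(-6/98309) = -17772/98309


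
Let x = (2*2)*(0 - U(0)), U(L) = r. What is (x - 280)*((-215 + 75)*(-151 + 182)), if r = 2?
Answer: 1249920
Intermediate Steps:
U(L) = 2
x = -8 (x = (2*2)*(0 - 1*2) = 4*(0 - 2) = 4*(-2) = -8)
(x - 280)*((-215 + 75)*(-151 + 182)) = (-8 - 280)*((-215 + 75)*(-151 + 182)) = -(-40320)*31 = -288*(-4340) = 1249920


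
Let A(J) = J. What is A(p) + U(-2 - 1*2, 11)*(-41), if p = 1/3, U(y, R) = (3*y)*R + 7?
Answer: 15376/3 ≈ 5125.3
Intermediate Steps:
U(y, R) = 7 + 3*R*y (U(y, R) = 3*R*y + 7 = 7 + 3*R*y)
p = 1/3 ≈ 0.33333
A(p) + U(-2 - 1*2, 11)*(-41) = 1/3 + (7 + 3*11*(-2 - 1*2))*(-41) = 1/3 + (7 + 3*11*(-2 - 2))*(-41) = 1/3 + (7 + 3*11*(-4))*(-41) = 1/3 + (7 - 132)*(-41) = 1/3 - 125*(-41) = 1/3 + 5125 = 15376/3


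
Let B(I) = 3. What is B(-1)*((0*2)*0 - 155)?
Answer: -465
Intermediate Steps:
B(-1)*((0*2)*0 - 155) = 3*((0*2)*0 - 155) = 3*(0*0 - 155) = 3*(0 - 155) = 3*(-155) = -465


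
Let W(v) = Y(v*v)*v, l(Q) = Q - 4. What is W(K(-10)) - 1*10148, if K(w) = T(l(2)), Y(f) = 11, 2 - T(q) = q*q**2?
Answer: -10038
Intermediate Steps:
l(Q) = -4 + Q
T(q) = 2 - q**3 (T(q) = 2 - q*q**2 = 2 - q**3)
K(w) = 10 (K(w) = 2 - (-4 + 2)**3 = 2 - 1*(-2)**3 = 2 - 1*(-8) = 2 + 8 = 10)
W(v) = 11*v
W(K(-10)) - 1*10148 = 11*10 - 1*10148 = 110 - 10148 = -10038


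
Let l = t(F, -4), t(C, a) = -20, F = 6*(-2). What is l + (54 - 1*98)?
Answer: -64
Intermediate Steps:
F = -12
l = -20
l + (54 - 1*98) = -20 + (54 - 1*98) = -20 + (54 - 98) = -20 - 44 = -64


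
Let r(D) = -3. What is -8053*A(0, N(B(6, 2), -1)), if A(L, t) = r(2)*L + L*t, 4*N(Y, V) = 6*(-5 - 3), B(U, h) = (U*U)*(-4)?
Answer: 0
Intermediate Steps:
B(U, h) = -4*U² (B(U, h) = U²*(-4) = -4*U²)
N(Y, V) = -12 (N(Y, V) = (6*(-5 - 3))/4 = (6*(-8))/4 = (¼)*(-48) = -12)
A(L, t) = -3*L + L*t
-8053*A(0, N(B(6, 2), -1)) = -0*(-3 - 12) = -0*(-15) = -8053*0 = 0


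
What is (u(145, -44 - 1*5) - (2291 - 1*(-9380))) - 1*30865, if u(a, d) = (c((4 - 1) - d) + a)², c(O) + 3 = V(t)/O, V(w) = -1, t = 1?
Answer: -60508655/2704 ≈ -22377.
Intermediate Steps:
c(O) = -3 - 1/O
u(a, d) = (-3 + a - 1/(3 - d))² (u(a, d) = ((-3 - 1/((4 - 1) - d)) + a)² = ((-3 - 1/(3 - d)) + a)² = (-3 + a - 1/(3 - d))²)
(u(145, -44 - 1*5) - (2291 - 1*(-9380))) - 1*30865 = ((-1 + (-3 + 145)*(3 - (-44 - 1*5)))²/(3 - (-44 - 1*5))² - (2291 - 1*(-9380))) - 1*30865 = ((-1 + 142*(3 - (-44 - 5)))²/(3 - (-44 - 5))² - (2291 + 9380)) - 30865 = ((-1 + 142*(3 - 1*(-49)))²/(3 - 1*(-49))² - 1*11671) - 30865 = ((-1 + 142*(3 + 49))²/(3 + 49)² - 11671) - 30865 = ((-1 + 142*52)²/52² - 11671) - 30865 = ((-1 + 7384)²*(1/2704) - 11671) - 30865 = (7383²*(1/2704) - 11671) - 30865 = (54508689*(1/2704) - 11671) - 30865 = (54508689/2704 - 11671) - 30865 = 22950305/2704 - 30865 = -60508655/2704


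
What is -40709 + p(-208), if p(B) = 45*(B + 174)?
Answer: -42239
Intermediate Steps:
p(B) = 7830 + 45*B (p(B) = 45*(174 + B) = 7830 + 45*B)
-40709 + p(-208) = -40709 + (7830 + 45*(-208)) = -40709 + (7830 - 9360) = -40709 - 1530 = -42239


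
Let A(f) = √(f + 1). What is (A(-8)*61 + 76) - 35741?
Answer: -35665 + 61*I*√7 ≈ -35665.0 + 161.39*I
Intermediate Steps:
A(f) = √(1 + f)
(A(-8)*61 + 76) - 35741 = (√(1 - 8)*61 + 76) - 35741 = (√(-7)*61 + 76) - 35741 = ((I*√7)*61 + 76) - 35741 = (61*I*√7 + 76) - 35741 = (76 + 61*I*√7) - 35741 = -35665 + 61*I*√7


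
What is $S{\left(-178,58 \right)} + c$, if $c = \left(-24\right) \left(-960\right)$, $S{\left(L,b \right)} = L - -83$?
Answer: $22945$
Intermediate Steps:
$S{\left(L,b \right)} = 83 + L$ ($S{\left(L,b \right)} = L + 83 = 83 + L$)
$c = 23040$
$S{\left(-178,58 \right)} + c = \left(83 - 178\right) + 23040 = -95 + 23040 = 22945$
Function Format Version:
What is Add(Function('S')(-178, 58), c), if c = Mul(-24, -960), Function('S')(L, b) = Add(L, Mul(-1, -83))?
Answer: 22945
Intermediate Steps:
Function('S')(L, b) = Add(83, L) (Function('S')(L, b) = Add(L, 83) = Add(83, L))
c = 23040
Add(Function('S')(-178, 58), c) = Add(Add(83, -178), 23040) = Add(-95, 23040) = 22945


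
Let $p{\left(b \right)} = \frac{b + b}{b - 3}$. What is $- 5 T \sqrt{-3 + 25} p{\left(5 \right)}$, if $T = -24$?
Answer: $600 \sqrt{22} \approx 2814.3$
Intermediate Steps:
$p{\left(b \right)} = \frac{2 b}{-3 + b}$
$- 5 T \sqrt{-3 + 25} p{\left(5 \right)} = \left(-5\right) \left(-24\right) \sqrt{-3 + 25} \cdot 2 \cdot 5 \frac{1}{-3 + 5} = 120 \sqrt{22} \cdot 2 \cdot 5 \cdot \frac{1}{2} = 120 \sqrt{22} \cdot 5 = 600 \sqrt{22}$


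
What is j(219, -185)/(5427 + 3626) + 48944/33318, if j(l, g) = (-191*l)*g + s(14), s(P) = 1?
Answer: 129134984210/150813927 ≈ 856.25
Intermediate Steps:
j(l, g) = 1 - 191*g*l (j(l, g) = (-191*l)*g + 1 = -191*g*l + 1 = 1 - 191*g*l)
j(219, -185)/(5427 + 3626) + 48944/33318 = (1 - 191*(-185)*219)/(5427 + 3626) + 48944/33318 = (1 + 7738365)/9053 + 48944*(1/33318) = 7738366*(1/9053) + 24472/16659 = 7738366/9053 + 24472/16659 = 129134984210/150813927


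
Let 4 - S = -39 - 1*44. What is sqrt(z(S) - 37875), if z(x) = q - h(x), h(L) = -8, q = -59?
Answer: 21*I*sqrt(86) ≈ 194.75*I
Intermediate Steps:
S = 87 (S = 4 - (-39 - 1*44) = 4 - (-39 - 44) = 4 - 1*(-83) = 4 + 83 = 87)
z(x) = -51 (z(x) = -59 - 1*(-8) = -59 + 8 = -51)
sqrt(z(S) - 37875) = sqrt(-51 - 37875) = sqrt(-37926) = 21*I*sqrt(86)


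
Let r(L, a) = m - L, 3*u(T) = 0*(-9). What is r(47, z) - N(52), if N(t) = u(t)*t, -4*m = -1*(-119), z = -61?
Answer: -307/4 ≈ -76.750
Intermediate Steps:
u(T) = 0 (u(T) = (0*(-9))/3 = (⅓)*0 = 0)
m = -119/4 (m = -(-1)*(-119)/4 = -¼*119 = -119/4 ≈ -29.750)
r(L, a) = -119/4 - L
N(t) = 0 (N(t) = 0*t = 0)
r(47, z) - N(52) = (-119/4 - 1*47) - 1*0 = (-119/4 - 47) + 0 = -307/4 + 0 = -307/4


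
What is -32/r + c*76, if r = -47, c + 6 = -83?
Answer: -317876/47 ≈ -6763.3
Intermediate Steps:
c = -89 (c = -6 - 83 = -89)
-32/r + c*76 = -32/(-47) - 89*76 = -32*(-1/47) - 6764 = 32/47 - 6764 = -317876/47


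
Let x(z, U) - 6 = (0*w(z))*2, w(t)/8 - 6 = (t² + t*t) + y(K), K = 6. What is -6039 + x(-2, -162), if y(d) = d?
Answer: -6033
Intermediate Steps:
w(t) = 96 + 16*t² (w(t) = 48 + 8*((t² + t*t) + 6) = 48 + 8*((t² + t²) + 6) = 48 + 8*(2*t² + 6) = 48 + 8*(6 + 2*t²) = 48 + (48 + 16*t²) = 96 + 16*t²)
x(z, U) = 6 (x(z, U) = 6 + (0*(96 + 16*z²))*2 = 6 + 0*2 = 6 + 0 = 6)
-6039 + x(-2, -162) = -6039 + 6 = -6033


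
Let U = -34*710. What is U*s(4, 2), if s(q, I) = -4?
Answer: 96560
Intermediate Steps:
U = -24140
U*s(4, 2) = -24140*(-4) = 96560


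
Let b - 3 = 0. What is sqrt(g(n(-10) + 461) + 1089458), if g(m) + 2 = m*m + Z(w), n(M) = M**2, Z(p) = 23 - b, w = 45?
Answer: sqrt(1404197) ≈ 1185.0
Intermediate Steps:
b = 3 (b = 3 + 0 = 3)
Z(p) = 20 (Z(p) = 23 - 1*3 = 23 - 3 = 20)
g(m) = 18 + m**2 (g(m) = -2 + (m*m + 20) = -2 + (m**2 + 20) = -2 + (20 + m**2) = 18 + m**2)
sqrt(g(n(-10) + 461) + 1089458) = sqrt((18 + ((-10)**2 + 461)**2) + 1089458) = sqrt((18 + (100 + 461)**2) + 1089458) = sqrt((18 + 561**2) + 1089458) = sqrt((18 + 314721) + 1089458) = sqrt(314739 + 1089458) = sqrt(1404197)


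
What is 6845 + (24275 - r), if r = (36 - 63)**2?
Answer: 30391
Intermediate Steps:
r = 729 (r = (-27)**2 = 729)
6845 + (24275 - r) = 6845 + (24275 - 1*729) = 6845 + (24275 - 729) = 6845 + 23546 = 30391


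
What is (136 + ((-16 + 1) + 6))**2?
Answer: 16129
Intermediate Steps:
(136 + ((-16 + 1) + 6))**2 = (136 + (-15 + 6))**2 = (136 - 9)**2 = 127**2 = 16129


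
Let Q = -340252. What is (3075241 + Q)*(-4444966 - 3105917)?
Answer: -20651581945287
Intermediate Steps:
(3075241 + Q)*(-4444966 - 3105917) = (3075241 - 340252)*(-4444966 - 3105917) = 2734989*(-7550883) = -20651581945287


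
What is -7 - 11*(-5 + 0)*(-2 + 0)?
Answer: -117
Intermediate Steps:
-7 - 11*(-5 + 0)*(-2 + 0) = -7 - (-55)*(-2) = -7 - 11*10 = -7 - 110 = -117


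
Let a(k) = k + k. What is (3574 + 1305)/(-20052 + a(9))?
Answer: -697/2862 ≈ -0.24354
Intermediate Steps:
a(k) = 2*k
(3574 + 1305)/(-20052 + a(9)) = (3574 + 1305)/(-20052 + 2*9) = 4879/(-20052 + 18) = 4879/(-20034) = 4879*(-1/20034) = -697/2862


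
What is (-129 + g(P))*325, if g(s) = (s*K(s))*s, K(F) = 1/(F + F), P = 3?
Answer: -82875/2 ≈ -41438.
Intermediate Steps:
K(F) = 1/(2*F)
g(s) = s/2 (g(s) = (s*(1/(2*s)))*s = s/2)
(-129 + g(P))*325 = (-129 + (1/2)*3)*325 = (-129 + 3/2)*325 = -255/2*325 = -82875/2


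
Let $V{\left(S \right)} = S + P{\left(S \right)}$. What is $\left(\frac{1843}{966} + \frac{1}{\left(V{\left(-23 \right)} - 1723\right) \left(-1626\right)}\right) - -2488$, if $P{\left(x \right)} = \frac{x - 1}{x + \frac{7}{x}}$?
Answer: $\frac{38103292432480}{15303093309} \approx 2489.9$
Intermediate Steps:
$P{\left(x \right)} = \frac{-1 + x}{x + \frac{7}{x}}$
$V{\left(S \right)} = S + \frac{S \left(-1 + S\right)}{7 + S^{2}}$
$\left(\frac{1843}{966} + \frac{1}{\left(V{\left(-23 \right)} - 1723\right) \left(-1626\right)}\right) - -2488 = \left(\frac{1843}{966} + \frac{1}{\left(- \frac{23 \left(6 - 23 + \left(-23\right)^{2}\right)}{7 + \left(-23\right)^{2}} - 1723\right) \left(-1626\right)}\right) - -2488 = \left(1843 \cdot \frac{1}{966} + \frac{1}{- \frac{23 \left(6 - 23 + 529\right)}{7 + 529} - 1723} \left(- \frac{1}{1626}\right)\right) + 2488 = \left(\frac{1843}{966} + \frac{1}{\left(-23\right) \frac{1}{536} \cdot 512 - 1723} \left(- \frac{1}{1626}\right)\right) + 2488 = \left(\frac{1843}{966} + \frac{1}{- \frac{1472}{67} - 1723} \left(- \frac{1}{1626}\right)\right) + 2488 = \left(\frac{1843}{966} + \frac{1}{- \frac{116913}{67}} \left(- \frac{1}{1626}\right)\right) + 2488 = \left(\frac{1843}{966} - - \frac{67}{190100538}\right) + 2488 = \left(\frac{1843}{966} + \frac{67}{190100538}\right) + 2488 = \frac{29196279688}{15303093309} + 2488 = \frac{38103292432480}{15303093309}$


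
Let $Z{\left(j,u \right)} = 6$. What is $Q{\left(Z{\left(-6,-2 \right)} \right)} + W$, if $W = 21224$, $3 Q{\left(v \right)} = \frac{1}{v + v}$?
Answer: $\frac{764065}{36} \approx 21224.0$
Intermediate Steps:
$Q{\left(v \right)} = \frac{1}{6 v}$ ($Q{\left(v \right)} = \frac{1}{3 \left(v + v\right)} = \frac{1}{3 \cdot 2 v} = \frac{\frac{1}{2} \frac{1}{v}}{3} = \frac{1}{6 v}$)
$Q{\left(Z{\left(-6,-2 \right)} \right)} + W = \frac{1}{6 \cdot 6} + 21224 = \frac{1}{6} \cdot \frac{1}{6} + 21224 = \frac{1}{36} + 21224 = \frac{764065}{36}$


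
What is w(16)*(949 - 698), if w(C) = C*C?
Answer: 64256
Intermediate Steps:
w(C) = C**2
w(16)*(949 - 698) = 16**2*(949 - 698) = 256*251 = 64256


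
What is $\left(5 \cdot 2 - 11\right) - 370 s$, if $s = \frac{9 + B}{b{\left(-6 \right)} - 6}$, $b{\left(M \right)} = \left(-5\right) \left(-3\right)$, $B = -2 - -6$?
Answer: $- \frac{4819}{9} \approx -535.44$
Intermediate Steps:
$B = 4$ ($B = -2 + 6 = 4$)
$b{\left(M \right)} = 15$
$s = \frac{13}{9}$ ($s = \frac{9 + 4}{15 - 6} = \frac{13}{9} \approx 1.4444$)
$\left(5 \cdot 2 - 11\right) - 370 s = \left(5 \cdot 2 - 11\right) - \frac{4810}{9} = \left(10 - 11\right) - \frac{4810}{9} = -1 - \frac{4810}{9} = - \frac{4819}{9}$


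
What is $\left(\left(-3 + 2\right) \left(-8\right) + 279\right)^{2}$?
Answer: $82369$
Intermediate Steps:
$\left(\left(-3 + 2\right) \left(-8\right) + 279\right)^{2} = \left(\left(-1\right) \left(-8\right) + 279\right)^{2} = \left(8 + 279\right)^{2} = 287^{2} = 82369$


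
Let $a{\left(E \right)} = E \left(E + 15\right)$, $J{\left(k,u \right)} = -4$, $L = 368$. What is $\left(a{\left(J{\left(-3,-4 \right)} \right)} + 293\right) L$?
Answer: $91632$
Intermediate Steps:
$a{\left(E \right)} = E \left(15 + E\right)$
$\left(a{\left(J{\left(-3,-4 \right)} \right)} + 293\right) L = \left(- 4 \left(15 - 4\right) + 293\right) 368 = \left(\left(-4\right) 11 + 293\right) 368 = \left(-44 + 293\right) 368 = 249 \cdot 368 = 91632$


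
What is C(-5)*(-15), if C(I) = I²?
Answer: -375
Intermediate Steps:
C(-5)*(-15) = (-5)²*(-15) = 25*(-15) = -375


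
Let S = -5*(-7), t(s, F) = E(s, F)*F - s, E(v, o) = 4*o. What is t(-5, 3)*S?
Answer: 1435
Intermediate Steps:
t(s, F) = -s + 4*F² (t(s, F) = (4*F)*F - s = 4*F² - s = -s + 4*F²)
S = 35
t(-5, 3)*S = (-1*(-5) + 4*3²)*35 = (5 + 4*9)*35 = (5 + 36)*35 = 41*35 = 1435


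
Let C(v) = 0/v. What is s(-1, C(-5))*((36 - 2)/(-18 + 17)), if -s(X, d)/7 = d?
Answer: 0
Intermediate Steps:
C(v) = 0
s(X, d) = -7*d
s(-1, C(-5))*((36 - 2)/(-18 + 17)) = (-7*0)*((36 - 2)/(-18 + 17)) = 0*(34/(-1)) = 0*(34*(-1)) = 0*(-34) = 0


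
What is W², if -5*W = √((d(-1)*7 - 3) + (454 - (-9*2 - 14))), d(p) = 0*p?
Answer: 483/25 ≈ 19.320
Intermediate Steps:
d(p) = 0
W = -√483/5 (W = -√((0*7 - 3) + (454 - (-9*2 - 14)))/5 = -√((0 - 3) + (454 - (-18 - 14)))/5 = -√(-3 + (454 - 1*(-32)))/5 = -√(-3 + (454 + 32))/5 = -√(-3 + 486)/5 = -√483/5 ≈ -4.3955)
W² = (-√483/5)² = 483/25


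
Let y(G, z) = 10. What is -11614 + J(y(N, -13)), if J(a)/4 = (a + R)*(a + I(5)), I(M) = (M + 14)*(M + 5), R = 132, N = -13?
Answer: 101986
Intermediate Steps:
I(M) = (5 + M)*(14 + M) (I(M) = (14 + M)*(5 + M) = (5 + M)*(14 + M))
J(a) = 4*(132 + a)*(190 + a) (J(a) = 4*((a + 132)*(a + (70 + 5² + 19*5))) = 4*((132 + a)*(a + (70 + 25 + 95))) = 4*((132 + a)*(a + 190)) = 4*((132 + a)*(190 + a)) = 4*(132 + a)*(190 + a))
-11614 + J(y(N, -13)) = -11614 + (100320 + 4*10² + 1288*10) = -11614 + (100320 + 4*100 + 12880) = -11614 + (100320 + 400 + 12880) = -11614 + 113600 = 101986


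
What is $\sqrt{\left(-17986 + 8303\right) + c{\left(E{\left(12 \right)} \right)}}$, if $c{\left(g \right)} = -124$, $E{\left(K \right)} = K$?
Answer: $i \sqrt{9807} \approx 99.03 i$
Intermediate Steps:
$\sqrt{\left(-17986 + 8303\right) + c{\left(E{\left(12 \right)} \right)}} = \sqrt{\left(-17986 + 8303\right) - 124} = \sqrt{-9683 - 124} = \sqrt{-9807} = i \sqrt{9807}$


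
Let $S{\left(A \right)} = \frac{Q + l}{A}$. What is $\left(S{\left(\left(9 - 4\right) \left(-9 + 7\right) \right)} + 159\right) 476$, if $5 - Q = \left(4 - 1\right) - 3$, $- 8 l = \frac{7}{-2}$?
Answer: $\frac{3017007}{40} \approx 75425.0$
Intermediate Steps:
$l = \frac{7}{16}$ ($l = - \frac{7 \frac{1}{-2}}{8} = - \frac{7 \left(- \frac{1}{2}\right)}{8} = \left(- \frac{1}{8}\right) \left(- \frac{7}{2}\right) = \frac{7}{16} \approx 0.4375$)
$Q = 5$ ($Q = 5 - \left(\left(4 - 1\right) - 3\right) = 5 - \left(3 - 3\right) = 5 - 0 = 5 + 0 = 5$)
$S{\left(A \right)} = \frac{87}{16 A}$ ($S{\left(A \right)} = \frac{5 + \frac{7}{16}}{A} = \frac{87}{16 A}$)
$\left(S{\left(\left(9 - 4\right) \left(-9 + 7\right) \right)} + 159\right) 476 = \left(\frac{87}{16 \left(9 - 4\right) \left(-9 + 7\right)} + 159\right) 476 = \left(\frac{87}{16 \cdot 5 \left(-2\right)} + 159\right) 476 = \left(\frac{87}{16 \left(-10\right)} + 159\right) 476 = \left(\frac{87}{16} \left(- \frac{1}{10}\right) + 159\right) 476 = \left(- \frac{87}{160} + 159\right) 476 = \frac{25353}{160} \cdot 476 = \frac{3017007}{40}$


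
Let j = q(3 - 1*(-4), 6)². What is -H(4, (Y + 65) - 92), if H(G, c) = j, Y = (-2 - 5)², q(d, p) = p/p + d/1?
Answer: -64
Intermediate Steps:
q(d, p) = 1 + d (q(d, p) = 1 + d*1 = 1 + d)
Y = 49 (Y = (-7)² = 49)
j = 64 (j = (1 + (3 - 1*(-4)))² = (1 + (3 + 4))² = (1 + 7)² = 8² = 64)
H(G, c) = 64
-H(4, (Y + 65) - 92) = -1*64 = -64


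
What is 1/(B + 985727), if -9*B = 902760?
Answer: 3/2656261 ≈ 1.1294e-6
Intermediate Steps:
B = -300920/3 (B = -⅑*902760 = -300920/3 ≈ -1.0031e+5)
1/(B + 985727) = 1/(-300920/3 + 985727) = 1/(2656261/3) = 3/2656261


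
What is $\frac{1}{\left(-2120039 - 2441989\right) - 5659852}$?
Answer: $- \frac{1}{10221880} \approx -9.7829 \cdot 10^{-8}$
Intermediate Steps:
$\frac{1}{\left(-2120039 - 2441989\right) - 5659852} = \frac{1}{-4562028 - 5659852} = \frac{1}{-10221880} = - \frac{1}{10221880}$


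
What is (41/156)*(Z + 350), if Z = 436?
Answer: 5371/26 ≈ 206.58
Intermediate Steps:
(41/156)*(Z + 350) = (41/156)*(436 + 350) = (41*(1/156))*786 = (41/156)*786 = 5371/26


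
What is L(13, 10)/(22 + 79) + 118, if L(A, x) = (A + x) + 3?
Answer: 11944/101 ≈ 118.26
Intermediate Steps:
L(A, x) = 3 + A + x
L(13, 10)/(22 + 79) + 118 = (3 + 13 + 10)/(22 + 79) + 118 = 26/101 + 118 = 11944/101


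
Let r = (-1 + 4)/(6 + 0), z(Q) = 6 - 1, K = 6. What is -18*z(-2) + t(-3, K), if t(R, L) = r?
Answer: -179/2 ≈ -89.500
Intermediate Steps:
z(Q) = 5
r = 1/2 (r = 3/6 = 3*(1/6) = 1/2 ≈ 0.50000)
t(R, L) = 1/2
-18*z(-2) + t(-3, K) = -18*5 + 1/2 = -90 + 1/2 = -179/2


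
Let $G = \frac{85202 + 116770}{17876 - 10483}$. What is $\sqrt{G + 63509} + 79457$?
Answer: $79457 + \frac{\sqrt{3472669598537}}{7393} \approx 79709.0$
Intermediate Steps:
$G = \frac{201972}{7393} \approx 27.319$
$\sqrt{G + 63509} + 79457 = \sqrt{\frac{201972}{7393} + 63509} + 79457 = \sqrt{\frac{469724009}{7393}} + 79457 = \frac{\sqrt{3472669598537}}{7393} + 79457 = 79457 + \frac{\sqrt{3472669598537}}{7393}$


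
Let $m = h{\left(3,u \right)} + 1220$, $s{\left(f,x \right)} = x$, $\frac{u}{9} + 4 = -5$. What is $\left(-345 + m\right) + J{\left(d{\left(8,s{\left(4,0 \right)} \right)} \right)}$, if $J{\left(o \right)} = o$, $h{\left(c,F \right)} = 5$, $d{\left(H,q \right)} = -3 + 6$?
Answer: $883$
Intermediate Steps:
$u = -81$ ($u = -36 + 9 \left(-5\right) = -36 - 45 = -81$)
$d{\left(H,q \right)} = 3$
$m = 1225$ ($m = 5 + 1220 = 1225$)
$\left(-345 + m\right) + J{\left(d{\left(8,s{\left(4,0 \right)} \right)} \right)} = \left(-345 + 1225\right) + 3 = 880 + 3 = 883$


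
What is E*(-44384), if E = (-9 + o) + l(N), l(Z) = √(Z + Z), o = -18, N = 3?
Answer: 1198368 - 44384*√6 ≈ 1.0897e+6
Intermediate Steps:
l(Z) = √2*√Z (l(Z) = √(2*Z) = √2*√Z)
E = -27 + √6 (E = (-9 - 18) + √2*√3 = -27 + √6 ≈ -24.551)
E*(-44384) = (-27 + √6)*(-44384) = 1198368 - 44384*√6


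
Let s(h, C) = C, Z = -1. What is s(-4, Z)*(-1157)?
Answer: 1157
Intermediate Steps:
s(-4, Z)*(-1157) = -1*(-1157) = 1157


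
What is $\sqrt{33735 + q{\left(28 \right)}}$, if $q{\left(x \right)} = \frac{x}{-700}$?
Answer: $\frac{\sqrt{843374}}{5} \approx 183.67$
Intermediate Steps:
$q{\left(x \right)} = - \frac{x}{700}$ ($q{\left(x \right)} = x \left(- \frac{1}{700}\right) = - \frac{x}{700}$)
$\sqrt{33735 + q{\left(28 \right)}} = \sqrt{33735 - \frac{1}{25}} = \sqrt{\frac{843374}{25}} = \frac{\sqrt{843374}}{5}$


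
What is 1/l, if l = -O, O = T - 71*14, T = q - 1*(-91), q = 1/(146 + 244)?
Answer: 390/352169 ≈ 0.0011074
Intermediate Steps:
q = 1/390 ≈ 0.0025641
T = 35491/390 (T = 1/390 - 1*(-91) = 1/390 + 91 = 35491/390 ≈ 91.003)
O = -352169/390 (O = 35491/390 - 71*14 = 35491/390 - 994 = -352169/390 ≈ -903.00)
l = 352169/390 (l = -1*(-352169/390) = 352169/390 ≈ 903.00)
1/l = 1/(352169/390) = 390/352169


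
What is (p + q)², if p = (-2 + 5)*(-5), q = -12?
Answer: 729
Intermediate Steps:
p = -15 (p = 3*(-5) = -15)
(p + q)² = (-15 - 12)² = (-27)² = 729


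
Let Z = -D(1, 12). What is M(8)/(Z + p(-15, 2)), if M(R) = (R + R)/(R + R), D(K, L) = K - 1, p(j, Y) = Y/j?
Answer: -15/2 ≈ -7.5000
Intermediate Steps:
D(K, L) = -1 + K
Z = 0 (Z = -(-1 + 1) = -1*0 = 0)
M(R) = 1 (M(R) = (2*R)/((2*R)) = (2*R)*(1/(2*R)) = 1)
M(8)/(Z + p(-15, 2)) = 1/(0 + 2/(-15)) = 1/(0 + 2*(-1/15)) = 1/(0 - 2/15) = 1/(-2/15) = -15/2*1 = -15/2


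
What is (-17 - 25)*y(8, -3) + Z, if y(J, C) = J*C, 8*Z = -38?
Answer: 4013/4 ≈ 1003.3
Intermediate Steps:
Z = -19/4 (Z = (1/8)*(-38) = -19/4 ≈ -4.7500)
y(J, C) = C*J
(-17 - 25)*y(8, -3) + Z = (-17 - 25)*(-3*8) - 19/4 = -42*(-24) - 19/4 = 1008 - 19/4 = 4013/4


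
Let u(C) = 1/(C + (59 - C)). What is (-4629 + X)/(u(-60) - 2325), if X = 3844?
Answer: 46315/137174 ≈ 0.33764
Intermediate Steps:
u(C) = 1/59
(-4629 + X)/(u(-60) - 2325) = (-4629 + 3844)/(1/59 - 2325) = -785/(-137174/59) = -785*(-59/137174) = 46315/137174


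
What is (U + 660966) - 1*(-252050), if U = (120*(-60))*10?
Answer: 841016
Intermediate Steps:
U = -72000 (U = -7200*10 = -72000)
(U + 660966) - 1*(-252050) = (-72000 + 660966) - 1*(-252050) = 588966 + 252050 = 841016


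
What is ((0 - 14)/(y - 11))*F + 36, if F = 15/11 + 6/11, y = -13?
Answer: 1633/44 ≈ 37.114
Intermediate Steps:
F = 21/11 (F = 15*(1/11) + 6*(1/11) = 15/11 + 6/11 = 21/11 ≈ 1.9091)
((0 - 14)/(y - 11))*F + 36 = ((0 - 14)/(-13 - 11))*(21/11) + 36 = -14/(-24)*(21/11) + 36 = -14*(-1/24)*(21/11) + 36 = (7/12)*(21/11) + 36 = 49/44 + 36 = 1633/44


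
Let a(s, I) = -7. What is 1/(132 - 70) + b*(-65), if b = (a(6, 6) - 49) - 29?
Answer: 342551/62 ≈ 5525.0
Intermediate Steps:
b = -85 (b = (-7 - 49) - 29 = -56 - 29 = -85)
1/(132 - 70) + b*(-65) = 1/(132 - 70) - 85*(-65) = 1/62 + 5525 = 342551/62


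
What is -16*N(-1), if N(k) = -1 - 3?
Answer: 64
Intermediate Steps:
N(k) = -4
-16*N(-1) = -16*(-4) = 64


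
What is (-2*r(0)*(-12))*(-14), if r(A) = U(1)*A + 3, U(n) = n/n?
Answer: -1008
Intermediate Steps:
U(n) = 1
r(A) = 3 + A (r(A) = 1*A + 3 = A + 3 = 3 + A)
(-2*r(0)*(-12))*(-14) = (-2*(3 + 0)*(-12))*(-14) = (-2*3*(-12))*(-14) = -6*(-12)*(-14) = 72*(-14) = -1008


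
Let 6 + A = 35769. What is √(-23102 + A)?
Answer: √12661 ≈ 112.52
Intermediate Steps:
A = 35763 (A = -6 + 35769 = 35763)
√(-23102 + A) = √(-23102 + 35763) = √12661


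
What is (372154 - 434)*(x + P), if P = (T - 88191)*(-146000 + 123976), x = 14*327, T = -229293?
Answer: 2599167419953680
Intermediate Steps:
x = 4578
P = 6992267616 (P = (-229293 - 88191)*(-146000 + 123976) = -317484*(-22024) = 6992267616)
(372154 - 434)*(x + P) = (372154 - 434)*(4578 + 6992267616) = 371720*6992272194 = 2599167419953680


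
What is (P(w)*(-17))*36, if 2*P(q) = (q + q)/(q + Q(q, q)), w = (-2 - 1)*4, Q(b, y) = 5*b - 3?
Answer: -2448/25 ≈ -97.920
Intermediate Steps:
Q(b, y) = -3 + 5*b
w = -12 (w = -3*4 = -12)
P(q) = q/(-3 + 6*q) (P(q) = ((q + q)/(q + (-3 + 5*q)))/2 = ((2*q)/(-3 + 6*q))/2 = (2*q/(-3 + 6*q))/2 = q/(-3 + 6*q))
(P(w)*(-17))*36 = (((1/3)*(-12)/(-1 + 2*(-12)))*(-17))*36 = (((1/3)*(-12)/(-1 - 24))*(-17))*36 = (((1/3)*(-12)/(-25))*(-17))*36 = (((1/3)*(-12)*(-1/25))*(-17))*36 = ((4/25)*(-17))*36 = -68/25*36 = -2448/25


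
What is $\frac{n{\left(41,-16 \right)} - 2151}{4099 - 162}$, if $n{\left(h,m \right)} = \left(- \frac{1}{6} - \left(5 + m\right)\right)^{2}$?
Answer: $- \frac{73211}{141732} \approx -0.51655$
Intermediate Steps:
$n{\left(h,m \right)} = \left(- \frac{31}{6} - m\right)^{2}$ ($n{\left(h,m \right)} = \left(\left(-1\right) \frac{1}{6} - \left(5 + m\right)\right)^{2} = \left(- \frac{1}{6} - \left(5 + m\right)\right)^{2} = \left(- \frac{31}{6} - m\right)^{2}$)
$\frac{n{\left(41,-16 \right)} - 2151}{4099 - 162} = \frac{\frac{\left(31 + 6 \left(-16\right)\right)^{2}}{36} - 2151}{4099 - 162} = \frac{\frac{\left(31 - 96\right)^{2}}{36} - 2151}{3937} = \left(\frac{\left(-65\right)^{2}}{36} - 2151\right) \frac{1}{3937} = \left(\frac{1}{36} \cdot 4225 - 2151\right) \frac{1}{3937} = \left(\frac{4225}{36} - 2151\right) \frac{1}{3937} = \left(- \frac{73211}{36}\right) \frac{1}{3937} = - \frac{73211}{141732}$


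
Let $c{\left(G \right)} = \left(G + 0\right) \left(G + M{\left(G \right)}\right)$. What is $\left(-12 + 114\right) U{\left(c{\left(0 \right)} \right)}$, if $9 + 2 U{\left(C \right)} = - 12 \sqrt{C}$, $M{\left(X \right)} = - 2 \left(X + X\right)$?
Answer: $-459$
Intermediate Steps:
$M{\left(X \right)} = - 4 X$ ($M{\left(X \right)} = - 2 \cdot 2 X = - 4 X$)
$c{\left(G \right)} = - 3 G^{2}$ ($c{\left(G \right)} = \left(G + 0\right) \left(G - 4 G\right) = G \left(- 3 G\right) = - 3 G^{2}$)
$U{\left(C \right)} = - \frac{9}{2} - 6 \sqrt{C}$ ($U{\left(C \right)} = - \frac{9}{2} + \frac{\left(-12\right) \sqrt{C}}{2} = - \frac{9}{2} - 6 \sqrt{C}$)
$\left(-12 + 114\right) U{\left(c{\left(0 \right)} \right)} = \left(-12 + 114\right) \left(- \frac{9}{2} - 6 \sqrt{- 3 \cdot 0^{2}}\right) = 102 \left(- \frac{9}{2} - 6 \sqrt{\left(-3\right) 0}\right) = 102 \left(- \frac{9}{2} - 6 \sqrt{0}\right) = 102 \left(- \frac{9}{2} - 0\right) = 102 \left(- \frac{9}{2} + 0\right) = 102 \left(- \frac{9}{2}\right) = -459$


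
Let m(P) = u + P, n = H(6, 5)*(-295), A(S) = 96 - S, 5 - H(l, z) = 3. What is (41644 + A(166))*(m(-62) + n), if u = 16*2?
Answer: -25775880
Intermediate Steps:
u = 32
H(l, z) = 2 (H(l, z) = 5 - 1*3 = 5 - 3 = 2)
n = -590 (n = 2*(-295) = -590)
m(P) = 32 + P
(41644 + A(166))*(m(-62) + n) = (41644 + (96 - 1*166))*((32 - 62) - 590) = (41644 + (96 - 166))*(-30 - 590) = (41644 - 70)*(-620) = 41574*(-620) = -25775880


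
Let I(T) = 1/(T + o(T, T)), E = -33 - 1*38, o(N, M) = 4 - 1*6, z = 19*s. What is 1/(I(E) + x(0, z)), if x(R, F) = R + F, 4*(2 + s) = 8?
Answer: -73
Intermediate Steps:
s = 0 (s = -2 + (1/4)*8 = -2 + 2 = 0)
z = 0 (z = 19*0 = 0)
x(R, F) = F + R
o(N, M) = -2 (o(N, M) = 4 - 6 = -2)
E = -71 (E = -33 - 38 = -71)
I(T) = 1/(-2 + T) (I(T) = 1/(T - 2) = 1/(-2 + T))
1/(I(E) + x(0, z)) = 1/(1/(-2 - 71) + (0 + 0)) = 1/(1/(-73) + 0) = 1/(-1/73 + 0) = 1/(-1/73) = -73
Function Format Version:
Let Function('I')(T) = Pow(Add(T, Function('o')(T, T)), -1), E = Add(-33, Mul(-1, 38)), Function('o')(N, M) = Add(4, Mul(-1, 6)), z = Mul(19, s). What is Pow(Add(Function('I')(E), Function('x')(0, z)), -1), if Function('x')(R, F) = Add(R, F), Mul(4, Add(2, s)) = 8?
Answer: -73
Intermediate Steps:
s = 0 (s = Add(-2, Mul(Rational(1, 4), 8)) = Add(-2, 2) = 0)
z = 0 (z = Mul(19, 0) = 0)
Function('x')(R, F) = Add(F, R)
Function('o')(N, M) = -2 (Function('o')(N, M) = Add(4, -6) = -2)
E = -71 (E = Add(-33, -38) = -71)
Function('I')(T) = Pow(Add(-2, T), -1) (Function('I')(T) = Pow(Add(T, -2), -1) = Pow(Add(-2, T), -1))
Pow(Add(Function('I')(E), Function('x')(0, z)), -1) = Pow(Add(Pow(Add(-2, -71), -1), Add(0, 0)), -1) = Pow(Add(Pow(-73, -1), 0), -1) = Pow(Add(Rational(-1, 73), 0), -1) = Pow(Rational(-1, 73), -1) = -73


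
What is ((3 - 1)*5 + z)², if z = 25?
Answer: 1225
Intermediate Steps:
((3 - 1)*5 + z)² = ((3 - 1)*5 + 25)² = (2*5 + 25)² = (10 + 25)² = 35² = 1225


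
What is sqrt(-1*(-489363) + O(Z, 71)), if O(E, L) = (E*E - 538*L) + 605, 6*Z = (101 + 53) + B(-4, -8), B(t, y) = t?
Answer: sqrt(452395) ≈ 672.60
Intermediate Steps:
Z = 25 (Z = ((101 + 53) - 4)/6 = (154 - 4)/6 = (1/6)*150 = 25)
O(E, L) = 605 + E**2 - 538*L (O(E, L) = (E**2 - 538*L) + 605 = 605 + E**2 - 538*L)
sqrt(-1*(-489363) + O(Z, 71)) = sqrt(-1*(-489363) + (605 + 25**2 - 538*71)) = sqrt(489363 + (605 + 625 - 38198)) = sqrt(489363 - 36968) = sqrt(452395)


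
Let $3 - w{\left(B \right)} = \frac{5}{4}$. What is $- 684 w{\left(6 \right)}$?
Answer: $-1197$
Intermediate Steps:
$w{\left(B \right)} = \frac{7}{4}$ ($w{\left(B \right)} = 3 - \frac{5}{4} = \frac{7}{4}$)
$- 684 w{\left(6 \right)} = \left(-684\right) \frac{7}{4} = -1197$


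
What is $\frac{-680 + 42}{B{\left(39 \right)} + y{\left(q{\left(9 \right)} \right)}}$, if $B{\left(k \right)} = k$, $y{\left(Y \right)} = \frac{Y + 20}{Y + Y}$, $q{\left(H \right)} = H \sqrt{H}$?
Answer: $- \frac{34452}{2153} \approx -16.002$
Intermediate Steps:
$q{\left(H \right)} = H^{\frac{3}{2}}$
$y{\left(Y \right)} = \frac{20 + Y}{2 Y}$
$\frac{-680 + 42}{B{\left(39 \right)} + y{\left(q{\left(9 \right)} \right)}} = \frac{-680 + 42}{39 + \frac{20 + 9^{\frac{3}{2}}}{2 \cdot 9^{\frac{3}{2}}}} = - \frac{638}{39 + \frac{20 + 27}{2 \cdot 27}} = - \frac{638}{39 + \frac{1}{2} \cdot \frac{1}{27} \cdot 47} = - \frac{638}{39 + \frac{47}{54}} = - \frac{638}{\frac{2153}{54}} = \left(-638\right) \frac{54}{2153} = - \frac{34452}{2153}$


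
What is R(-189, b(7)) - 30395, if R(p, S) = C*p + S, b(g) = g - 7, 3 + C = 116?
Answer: -51752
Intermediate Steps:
C = 113 (C = -3 + 116 = 113)
b(g) = -7 + g
R(p, S) = S + 113*p (R(p, S) = 113*p + S = S + 113*p)
R(-189, b(7)) - 30395 = ((-7 + 7) + 113*(-189)) - 30395 = (0 - 21357) - 30395 = -21357 - 30395 = -51752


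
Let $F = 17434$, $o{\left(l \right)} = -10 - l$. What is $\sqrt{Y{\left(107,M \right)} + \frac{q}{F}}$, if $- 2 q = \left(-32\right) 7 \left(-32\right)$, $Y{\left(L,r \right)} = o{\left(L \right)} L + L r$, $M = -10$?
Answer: $\frac{i \sqrt{1032590584285}}{8717} \approx 116.57 i$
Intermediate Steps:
$Y{\left(L,r \right)} = L r + L \left(-10 - L\right)$ ($Y{\left(L,r \right)} = \left(-10 - L\right) L + L r = L \left(-10 - L\right) + L r = L r + L \left(-10 - L\right)$)
$q = -3584$ ($q = - \frac{\left(-32\right) 7 \left(-32\right)}{2} = - \frac{\left(-224\right) \left(-32\right)}{2} = \left(- \frac{1}{2}\right) 7168 = -3584$)
$\sqrt{Y{\left(107,M \right)} + \frac{q}{F}} = \sqrt{107 \left(-10 - 10 - 107\right) - \frac{3584}{17434}} = \sqrt{107 \left(-10 - 10 - 107\right) - \frac{1792}{8717}} = \sqrt{107 \left(-127\right) - \frac{1792}{8717}} = \sqrt{-13589 - \frac{1792}{8717}} = \sqrt{- \frac{118457105}{8717}} = \frac{i \sqrt{1032590584285}}{8717}$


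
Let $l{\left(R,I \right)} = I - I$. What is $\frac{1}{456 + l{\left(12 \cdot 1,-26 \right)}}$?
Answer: $\frac{1}{456} \approx 0.002193$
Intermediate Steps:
$l{\left(R,I \right)} = 0$
$\frac{1}{456 + l{\left(12 \cdot 1,-26 \right)}} = \frac{1}{456 + 0} = \frac{1}{456}$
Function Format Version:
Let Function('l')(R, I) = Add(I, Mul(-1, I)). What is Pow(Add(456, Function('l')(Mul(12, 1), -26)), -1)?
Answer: Rational(1, 456) ≈ 0.0021930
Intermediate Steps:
Function('l')(R, I) = 0
Pow(Add(456, Function('l')(Mul(12, 1), -26)), -1) = Pow(Add(456, 0), -1) = Pow(456, -1) = Rational(1, 456)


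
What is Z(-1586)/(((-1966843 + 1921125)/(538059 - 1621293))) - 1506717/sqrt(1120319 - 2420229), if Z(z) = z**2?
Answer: 1362381235332/22859 + 1506717*I*sqrt(1299910)/1299910 ≈ 5.9599e+7 + 1321.5*I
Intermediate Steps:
Z(-1586)/(((-1966843 + 1921125)/(538059 - 1621293))) - 1506717/sqrt(1120319 - 2420229) = (-1586)**2/(((-1966843 + 1921125)/(538059 - 1621293))) - 1506717/sqrt(1120319 - 2420229) = 2515396/((-45718/(-1083234))) - 1506717*(-I*sqrt(1299910)/1299910) = 2515396/((-45718*(-1/1083234))) - 1506717*(-I*sqrt(1299910)/1299910) = 2515396/(22859/541617) - (-1506717)*I*sqrt(1299910)/1299910 = 2515396*(541617/22859) + 1506717*I*sqrt(1299910)/1299910 = 1362381235332/22859 + 1506717*I*sqrt(1299910)/1299910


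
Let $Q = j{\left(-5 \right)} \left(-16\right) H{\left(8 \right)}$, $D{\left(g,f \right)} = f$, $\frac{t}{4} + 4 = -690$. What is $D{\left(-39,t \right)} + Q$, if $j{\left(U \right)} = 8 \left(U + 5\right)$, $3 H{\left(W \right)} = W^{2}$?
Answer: $-2776$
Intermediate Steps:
$t = -2776$ ($t = -16 + 4 \left(-690\right) = -16 - 2760 = -2776$)
$H{\left(W \right)} = \frac{W^{2}}{3}$
$j{\left(U \right)} = 40 + 8 U$ ($j{\left(U \right)} = 8 \left(5 + U\right) = 40 + 8 U$)
$Q = 0$ ($Q = \left(40 + 8 \left(-5\right)\right) \left(-16\right) \frac{8^{2}}{3} = \left(40 - 40\right) \left(-16\right) \frac{1}{3} \cdot 64 = 0 \left(-16\right) \frac{64}{3} = 0 \cdot \frac{64}{3} = 0$)
$D{\left(-39,t \right)} + Q = -2776 + 0 = -2776$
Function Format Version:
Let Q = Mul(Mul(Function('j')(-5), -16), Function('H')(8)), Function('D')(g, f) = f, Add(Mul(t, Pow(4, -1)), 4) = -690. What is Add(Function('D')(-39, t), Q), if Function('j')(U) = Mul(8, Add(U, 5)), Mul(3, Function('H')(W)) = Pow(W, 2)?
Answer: -2776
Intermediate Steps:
t = -2776 (t = Add(-16, Mul(4, -690)) = Add(-16, -2760) = -2776)
Function('H')(W) = Mul(Rational(1, 3), Pow(W, 2))
Function('j')(U) = Add(40, Mul(8, U)) (Function('j')(U) = Mul(8, Add(5, U)) = Add(40, Mul(8, U)))
Q = 0 (Q = Mul(Mul(Add(40, Mul(8, -5)), -16), Mul(Rational(1, 3), Pow(8, 2))) = Mul(Mul(Add(40, -40), -16), Mul(Rational(1, 3), 64)) = Mul(Mul(0, -16), Rational(64, 3)) = Mul(0, Rational(64, 3)) = 0)
Add(Function('D')(-39, t), Q) = Add(-2776, 0) = -2776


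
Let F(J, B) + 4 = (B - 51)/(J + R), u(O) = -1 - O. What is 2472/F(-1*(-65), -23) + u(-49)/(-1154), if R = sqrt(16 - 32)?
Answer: -7764974436/16128881 - 182928*I/27953 ≈ -481.43 - 6.5441*I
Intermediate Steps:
R = 4*I (R = sqrt(-16) = 4*I ≈ 4.0*I)
F(J, B) = -4 + (-51 + B)/(J + 4*I) (F(J, B) = -4 + (B - 51)/(J + 4*I) = -4 + (-51 + B)/(J + 4*I))
2472/F(-1*(-65), -23) + u(-49)/(-1154) = 2472/(((-51 - 23 - 16*I - (-4)*(-65))/(-1*(-65) + 4*I))) + (-1 - 1*(-49))/(-1154) = 2472/(((-51 - 23 - 16*I - 4*65)/(65 + 4*I))) + (-1 + 49)*(-1/1154) = 2472/((((65 - 4*I)/4241)*(-51 - 23 - 16*I - 260))) + 48*(-1/1154) = 2472/((((65 - 4*I)/4241)*(-334 - 16*I))) - 24/577 = 2472/(((-334 - 16*I)*(65 - 4*I)/4241)) - 24/577 = 2472*((-334 + 16*I)*(65 + 4*I)/111812) - 24/577 = 618*(-334 + 16*I)*(65 + 4*I)/27953 - 24/577 = -24/577 + 618*(-334 + 16*I)*(65 + 4*I)/27953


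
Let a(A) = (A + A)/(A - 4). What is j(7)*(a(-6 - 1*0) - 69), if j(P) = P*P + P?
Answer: -18984/5 ≈ -3796.8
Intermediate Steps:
j(P) = P + P² (j(P) = P² + P = P + P²)
a(A) = 2*A/(-4 + A) (a(A) = (2*A)/(-4 + A) = 2*A/(-4 + A))
j(7)*(a(-6 - 1*0) - 69) = (7*(1 + 7))*(2*(-6 - 1*0)/(-4 + (-6 - 1*0)) - 69) = (7*8)*(2*(-6 + 0)/(-4 + (-6 + 0)) - 69) = 56*(2*(-6)/(-4 - 6) - 69) = 56*(2*(-6)/(-10) - 69) = 56*(2*(-6)*(-⅒) - 69) = 56*(6/5 - 69) = 56*(-339/5) = -18984/5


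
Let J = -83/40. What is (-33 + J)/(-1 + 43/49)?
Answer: 68747/240 ≈ 286.45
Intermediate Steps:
J = -83/40 (J = -83*1/40 = -83/40 ≈ -2.0750)
(-33 + J)/(-1 + 43/49) = (-33 - 83/40)/(-1 + 43/49) = -1403/(40*(-1 + 43*(1/49))) = -1403/(40*(-1 + 43/49)) = -1403/(40*(-6/49)) = -1403/40*(-49/6) = 68747/240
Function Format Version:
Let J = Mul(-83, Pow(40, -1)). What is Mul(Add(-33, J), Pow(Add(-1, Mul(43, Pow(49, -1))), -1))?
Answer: Rational(68747, 240) ≈ 286.45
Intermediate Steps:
J = Rational(-83, 40) (J = Mul(-83, Rational(1, 40)) = Rational(-83, 40) ≈ -2.0750)
Mul(Add(-33, J), Pow(Add(-1, Mul(43, Pow(49, -1))), -1)) = Mul(Add(-33, Rational(-83, 40)), Pow(Add(-1, Mul(43, Pow(49, -1))), -1)) = Mul(Rational(-1403, 40), Pow(Add(-1, Mul(43, Rational(1, 49))), -1)) = Mul(Rational(-1403, 40), Pow(Add(-1, Rational(43, 49)), -1)) = Mul(Rational(-1403, 40), Pow(Rational(-6, 49), -1)) = Mul(Rational(-1403, 40), Rational(-49, 6)) = Rational(68747, 240)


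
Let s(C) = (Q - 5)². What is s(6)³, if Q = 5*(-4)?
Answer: 244140625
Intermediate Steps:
Q = -20
s(C) = 625 (s(C) = (-20 - 5)² = (-25)² = 625)
s(6)³ = 625³ = 244140625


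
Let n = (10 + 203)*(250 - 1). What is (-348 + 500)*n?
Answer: 8061624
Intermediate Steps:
n = 53037 (n = 213*249 = 53037)
(-348 + 500)*n = (-348 + 500)*53037 = 152*53037 = 8061624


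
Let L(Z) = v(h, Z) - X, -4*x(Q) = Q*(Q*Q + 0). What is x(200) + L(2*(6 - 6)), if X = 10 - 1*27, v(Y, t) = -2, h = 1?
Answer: -1999985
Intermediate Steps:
X = -17 (X = 10 - 27 = -17)
x(Q) = -Q³/4 (x(Q) = -Q*(Q*Q + 0)/4 = -Q*(Q² + 0)/4 = -Q*Q²/4 = -Q³/4)
L(Z) = 15 (L(Z) = -2 - 1*(-17) = -2 + 17 = 15)
x(200) + L(2*(6 - 6)) = -¼*200³ + 15 = -¼*8000000 + 15 = -2000000 + 15 = -1999985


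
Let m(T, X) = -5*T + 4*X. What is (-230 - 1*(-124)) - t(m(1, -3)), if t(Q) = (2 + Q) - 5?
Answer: -86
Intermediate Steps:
t(Q) = -3 + Q
(-230 - 1*(-124)) - t(m(1, -3)) = (-230 - 1*(-124)) - (-3 + (-5*1 + 4*(-3))) = (-230 + 124) - (-3 + (-5 - 12)) = -106 - (-3 - 17) = -106 - 1*(-20) = -106 + 20 = -86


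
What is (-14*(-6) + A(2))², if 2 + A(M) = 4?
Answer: 7396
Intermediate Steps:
A(M) = 2 (A(M) = -2 + 4 = 2)
(-14*(-6) + A(2))² = (-14*(-6) + 2)² = (84 + 2)² = 86² = 7396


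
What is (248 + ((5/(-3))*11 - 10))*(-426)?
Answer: -93578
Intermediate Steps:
(248 + ((5/(-3))*11 - 10))*(-426) = (248 + ((5*(-1/3))*11 - 10))*(-426) = (248 + (-5/3*11 - 10))*(-426) = (248 + (-55/3 - 10))*(-426) = (248 - 85/3)*(-426) = (659/3)*(-426) = -93578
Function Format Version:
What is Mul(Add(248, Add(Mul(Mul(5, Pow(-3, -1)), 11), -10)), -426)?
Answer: -93578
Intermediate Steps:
Mul(Add(248, Add(Mul(Mul(5, Pow(-3, -1)), 11), -10)), -426) = Mul(Add(248, Add(Mul(Mul(5, Rational(-1, 3)), 11), -10)), -426) = Mul(Add(248, Add(Mul(Rational(-5, 3), 11), -10)), -426) = Mul(Add(248, Add(Rational(-55, 3), -10)), -426) = Mul(Add(248, Rational(-85, 3)), -426) = Mul(Rational(659, 3), -426) = -93578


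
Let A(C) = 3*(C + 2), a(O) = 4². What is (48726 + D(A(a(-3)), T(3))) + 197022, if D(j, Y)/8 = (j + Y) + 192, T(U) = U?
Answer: 247740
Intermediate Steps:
a(O) = 16
A(C) = 6 + 3*C (A(C) = 3*(2 + C) = 6 + 3*C)
D(j, Y) = 1536 + 8*Y + 8*j (D(j, Y) = 8*((j + Y) + 192) = 8*((Y + j) + 192) = 8*(192 + Y + j) = 1536 + 8*Y + 8*j)
(48726 + D(A(a(-3)), T(3))) + 197022 = (48726 + (1536 + 8*3 + 8*(6 + 3*16))) + 197022 = (48726 + (1536 + 24 + 8*(6 + 48))) + 197022 = (48726 + (1536 + 24 + 8*54)) + 197022 = (48726 + (1536 + 24 + 432)) + 197022 = (48726 + 1992) + 197022 = 50718 + 197022 = 247740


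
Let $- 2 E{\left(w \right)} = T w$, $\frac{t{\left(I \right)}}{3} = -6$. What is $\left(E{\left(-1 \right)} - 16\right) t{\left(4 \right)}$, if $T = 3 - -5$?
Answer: $216$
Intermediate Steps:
$T = 8$ ($T = 3 + 5 = 8$)
$t{\left(I \right)} = -18$ ($t{\left(I \right)} = 3 \left(-6\right) = -18$)
$E{\left(w \right)} = - 4 w$ ($E{\left(w \right)} = - \frac{8 w}{2} = - 4 w$)
$\left(E{\left(-1 \right)} - 16\right) t{\left(4 \right)} = \left(\left(-4\right) \left(-1\right) - 16\right) \left(-18\right) = \left(4 - 16\right) \left(-18\right) = \left(-12\right) \left(-18\right) = 216$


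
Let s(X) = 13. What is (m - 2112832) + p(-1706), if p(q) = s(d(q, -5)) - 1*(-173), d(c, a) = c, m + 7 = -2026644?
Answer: -4139297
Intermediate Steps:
m = -2026651 (m = -7 - 2026644 = -2026651)
p(q) = 186 (p(q) = 13 - 1*(-173) = 13 + 173 = 186)
(m - 2112832) + p(-1706) = (-2026651 - 2112832) + 186 = -4139483 + 186 = -4139297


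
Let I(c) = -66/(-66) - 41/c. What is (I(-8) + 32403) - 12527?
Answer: 159057/8 ≈ 19882.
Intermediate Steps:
I(c) = 1 - 41/c (I(c) = -66*(-1/66) - 41/c = 1 - 41/c)
(I(-8) + 32403) - 12527 = ((-41 - 8)/(-8) + 32403) - 12527 = (-1/8*(-49) + 32403) - 12527 = (49/8 + 32403) - 12527 = 259273/8 - 12527 = 159057/8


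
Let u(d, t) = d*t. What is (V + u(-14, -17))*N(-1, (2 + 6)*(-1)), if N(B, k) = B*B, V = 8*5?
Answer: 278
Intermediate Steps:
V = 40
N(B, k) = B²
(V + u(-14, -17))*N(-1, (2 + 6)*(-1)) = (40 - 14*(-17))*(-1)² = (40 + 238)*1 = 278*1 = 278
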